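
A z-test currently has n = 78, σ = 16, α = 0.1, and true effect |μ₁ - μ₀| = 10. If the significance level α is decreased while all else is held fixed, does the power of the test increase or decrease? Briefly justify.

Power decreases: a smaller α raises the critical value, so less of the H₁ sampling distribution falls in the rejection region.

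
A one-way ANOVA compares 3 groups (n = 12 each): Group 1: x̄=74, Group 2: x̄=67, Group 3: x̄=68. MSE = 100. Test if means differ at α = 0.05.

Grand mean = 69.67. SS_between = 344.0, MS_between = 172.0. F = 1.72, F_crit ≈ 3.285. Fail to reject H₀.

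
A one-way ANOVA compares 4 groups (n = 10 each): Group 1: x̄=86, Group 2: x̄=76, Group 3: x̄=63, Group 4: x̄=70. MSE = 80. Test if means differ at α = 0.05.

Grand mean = 73.75. SS_between = 2847.5, MS_between = 949.17. F = 11.865, F_crit ≈ 2.866. Reject H₀.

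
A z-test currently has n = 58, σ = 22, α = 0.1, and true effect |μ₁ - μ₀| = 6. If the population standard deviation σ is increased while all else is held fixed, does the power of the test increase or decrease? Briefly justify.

Power decreases: a larger σ inflates the standard error σ/√n, pulling the sampling distribution under H₁ back toward the critical value.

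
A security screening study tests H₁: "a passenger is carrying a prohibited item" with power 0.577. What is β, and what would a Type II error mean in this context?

β = 1 - power = 1 - 0.577 = 0.423. A Type II error is failing to reject H₀ when H₀ is false (false negative) — here, failing to conclude that a passenger is carrying a prohibited item when in fact it is true. Consequence: letting a prohibited item through — security breach.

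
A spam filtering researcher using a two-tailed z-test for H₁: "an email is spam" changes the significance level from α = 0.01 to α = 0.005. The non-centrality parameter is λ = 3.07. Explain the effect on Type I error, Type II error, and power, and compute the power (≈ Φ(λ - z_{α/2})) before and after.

Decreasing α from 0.01 to 0.005:
• Type I error rate decreases (α is the Type I rate by definition).
• Critical value moves from z_{α/2} = 2.576 to 2.807, so power = Φ(λ - z_{α/2}) goes from Φ(3.07 - 2.576) = 0.689 to Φ(3.07 - 2.807) = 0.604.
• Type II error rate β = 1 - power therefore increases (0.311 → 0.396).
Appropriate when false positives are costly — here, a legitimate email is sent to the spam folder and the user misses it.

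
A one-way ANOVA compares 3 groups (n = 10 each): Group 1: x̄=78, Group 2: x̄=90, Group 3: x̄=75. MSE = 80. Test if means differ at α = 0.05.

Grand mean = 81.0. SS_between = 1260.0, MS_between = 630.0. F = 7.875, F_crit ≈ 3.354. Reject H₀.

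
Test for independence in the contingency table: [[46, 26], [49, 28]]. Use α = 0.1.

χ² = 0.001. df = 1, critical = 2.706. Fail to reject H₀. No evidence of dependence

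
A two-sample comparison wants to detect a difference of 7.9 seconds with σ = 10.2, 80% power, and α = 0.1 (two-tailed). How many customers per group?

n per group = 2(z_α/2 + z_β)²σ²/d² = 2×(1.645 + 0.84)²×10.2²/7.9² = 20.6 → n = 21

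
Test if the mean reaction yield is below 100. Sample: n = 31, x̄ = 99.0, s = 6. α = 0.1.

t = (99.0 - 100)/(6/√31) = -0.928, df = 30. Critical t = -1.31. Fail to reject H₀.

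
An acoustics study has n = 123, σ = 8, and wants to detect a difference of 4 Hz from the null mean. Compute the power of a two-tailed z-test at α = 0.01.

SE = σ/√n = 8/√123 = 0.721. Non-centrality λ = d/SE = 4/0.721 = 5.545. Power ≈ Φ(λ - z_{α/2}) = Φ(5.545 - 2.576) = Φ(2.969) = 0.999.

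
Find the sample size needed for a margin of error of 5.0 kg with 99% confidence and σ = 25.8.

n = (z*σ/E)² = (2.576×25.8/5.0)² = 176.7 → n = 177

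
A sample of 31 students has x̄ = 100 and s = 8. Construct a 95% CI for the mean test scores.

CI = x̄ ± t*(s/√n) = 100 ± 2.042(8/√31) = (97.07, 102.93)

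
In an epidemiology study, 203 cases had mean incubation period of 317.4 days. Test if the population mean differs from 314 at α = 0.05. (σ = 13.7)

z = (x̄ - μ₀)/(σ/√n) = (317.4 - 314)/(13.7/√203) = 3.536. Critical value: ±1.96. Since |3.536| > 1.96, Reject H₀.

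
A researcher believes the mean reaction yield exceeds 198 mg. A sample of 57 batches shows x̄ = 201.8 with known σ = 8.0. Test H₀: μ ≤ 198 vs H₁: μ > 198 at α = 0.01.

z = 3.586. Critical value: 2.33. Reject H₀.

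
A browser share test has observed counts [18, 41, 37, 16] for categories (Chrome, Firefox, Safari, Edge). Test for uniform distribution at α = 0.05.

Expected = 28 each. χ² = Σ(O-E)²/E = 17.643. df = 3, critical value = 7.815. Reject H₀.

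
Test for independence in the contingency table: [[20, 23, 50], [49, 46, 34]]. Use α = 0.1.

χ² = 17.526. df = 2, critical = 4.605. Reject H₀. Variables are dependent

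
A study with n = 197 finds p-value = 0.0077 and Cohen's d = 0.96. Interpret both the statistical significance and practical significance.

Statistically significant (p = 0.0077 < 0.05). Cohen's d = 0.96 indicates a large effect size. Both statistical and practical significance should be considered.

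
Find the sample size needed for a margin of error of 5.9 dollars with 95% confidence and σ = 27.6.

n = (z*σ/E)² = (1.96×27.6/5.9)² = 84.1 → n = 85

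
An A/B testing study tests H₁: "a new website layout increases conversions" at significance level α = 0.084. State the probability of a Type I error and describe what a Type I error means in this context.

P(Type I error) = α = 0.084. A Type I error is rejecting H₀ when H₀ is actually true (false positive) — here, concluding that a new website layout increases conversions when in fact this is not the case. Consequence: rolling out a layout that doesn't actually help — wasted engineering effort.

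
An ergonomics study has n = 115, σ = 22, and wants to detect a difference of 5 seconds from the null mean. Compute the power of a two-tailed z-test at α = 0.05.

SE = σ/√n = 22/√115 = 2.052. Non-centrality λ = d/SE = 5/2.052 = 2.437. Power ≈ Φ(λ - z_{α/2}) = Φ(2.437 - 1.96) = Φ(0.477) = 0.683.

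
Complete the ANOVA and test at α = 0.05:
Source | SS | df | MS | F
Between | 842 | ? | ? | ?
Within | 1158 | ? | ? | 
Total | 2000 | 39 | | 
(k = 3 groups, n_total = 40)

df_between = 2, df_within = 37. MS_between = 421.0, MS_within = 31.3. F = 13.452, F_crit ≈ 3.252. Reject H₀.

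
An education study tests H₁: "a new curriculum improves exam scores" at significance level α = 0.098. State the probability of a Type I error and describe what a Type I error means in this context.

P(Type I error) = α = 0.098. A Type I error is rejecting H₀ when H₀ is actually true (false positive) — here, concluding that a new curriculum improves exam scores when in fact this is not the case. Consequence: adopting a curriculum that gives no real benefit — disruption for nothing.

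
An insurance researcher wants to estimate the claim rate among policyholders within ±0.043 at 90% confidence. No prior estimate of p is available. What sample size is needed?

Conservative approach: use p = 0.5 (maximizes p(1-p) = 0.25). n = z²(0.25)/E² = 1.645²×0.25/0.043² = 365.9 → n = 366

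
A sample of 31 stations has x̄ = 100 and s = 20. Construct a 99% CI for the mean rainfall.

CI = x̄ ± t*(s/√n) = 100 ± 2.75(20/√31) = (90.12, 109.88)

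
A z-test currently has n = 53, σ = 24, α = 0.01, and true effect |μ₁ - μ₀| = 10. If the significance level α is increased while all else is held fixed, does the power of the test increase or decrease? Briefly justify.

Power increases: a larger α lowers the critical value, so more of the H₁ sampling distribution falls in the rejection region.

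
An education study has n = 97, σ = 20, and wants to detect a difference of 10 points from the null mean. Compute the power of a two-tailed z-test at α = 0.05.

SE = σ/√n = 20/√97 = 2.031. Non-centrality λ = d/SE = 10/2.031 = 4.924. Power ≈ Φ(λ - z_{α/2}) = Φ(4.924 - 1.96) = Φ(2.964) = 0.998.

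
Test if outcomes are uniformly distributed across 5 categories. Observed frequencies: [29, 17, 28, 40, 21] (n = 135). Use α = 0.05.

Expected = 27 each. χ² = Σ(O-E)²/E = 11.481. df = 4, critical value = 9.488. Reject H₀.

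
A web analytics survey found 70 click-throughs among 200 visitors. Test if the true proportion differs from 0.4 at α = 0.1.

p̂ = 0.35, p₀ = 0.4. z = (p̂ - p₀)/√(p₀(1-p₀)/n) = -1.443. Critical: ±1.645. Fail to reject H₀.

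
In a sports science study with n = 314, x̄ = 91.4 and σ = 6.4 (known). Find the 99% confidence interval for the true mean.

CI = x̄ ± z*(σ/√n) = 91.4 ± 2.576(6.4/√314) = 91.4 ± 0.93 = (90.47, 92.33)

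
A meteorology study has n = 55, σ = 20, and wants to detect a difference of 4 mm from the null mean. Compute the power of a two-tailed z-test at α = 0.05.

SE = σ/√n = 20/√55 = 2.697. Non-centrality λ = d/SE = 4/2.697 = 1.483. Power ≈ Φ(λ - z_{α/2}) = Φ(1.483 - 1.96) = Φ(-0.477) = 0.317.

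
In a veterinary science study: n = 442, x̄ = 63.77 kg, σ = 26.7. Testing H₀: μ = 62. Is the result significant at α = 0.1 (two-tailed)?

z = (63.77 - 62)/(26.7/√442) = 1.394. Since |z| ≤ 1.645, not significant at α = 0.1.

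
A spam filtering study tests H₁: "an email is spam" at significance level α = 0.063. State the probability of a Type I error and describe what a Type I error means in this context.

P(Type I error) = α = 0.063. A Type I error is rejecting H₀ when H₀ is actually true (false positive) — here, concluding that an email is spam when in fact this is not the case. Consequence: a legitimate email is sent to the spam folder and the user misses it.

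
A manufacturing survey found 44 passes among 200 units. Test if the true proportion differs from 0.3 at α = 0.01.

p̂ = 0.22, p₀ = 0.3. z = (p̂ - p₀)/√(p₀(1-p₀)/n) = -2.469. Critical: ±2.576. Fail to reject H₀.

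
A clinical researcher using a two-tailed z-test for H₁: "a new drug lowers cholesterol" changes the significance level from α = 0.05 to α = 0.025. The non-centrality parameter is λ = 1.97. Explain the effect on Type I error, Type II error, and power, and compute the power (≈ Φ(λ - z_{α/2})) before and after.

Decreasing α from 0.05 to 0.025:
• Type I error rate decreases (α is the Type I rate by definition).
• Critical value moves from z_{α/2} = 1.96 to 2.241, so power = Φ(λ - z_{α/2}) goes from Φ(1.97 - 1.96) = 0.504 to Φ(1.97 - 2.241) = 0.393.
• Type II error rate β = 1 - power therefore increases (0.496 → 0.607).
Appropriate when false positives are costly — here, approving an ineffective drug — patients take a useless medication and may skip effective alternatives.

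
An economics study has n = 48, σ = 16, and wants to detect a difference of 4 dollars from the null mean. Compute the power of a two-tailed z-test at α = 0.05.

SE = σ/√n = 16/√48 = 2.309. Non-centrality λ = d/SE = 4/2.309 = 1.732. Power ≈ Φ(λ - z_{α/2}) = Φ(1.732 - 1.96) = Φ(-0.228) = 0.41.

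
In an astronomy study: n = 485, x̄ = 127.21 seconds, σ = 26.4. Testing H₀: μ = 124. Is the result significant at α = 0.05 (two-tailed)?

z = (127.21 - 124)/(26.4/√485) = 2.678. Since |z| > 1.96, significant at α = 0.05.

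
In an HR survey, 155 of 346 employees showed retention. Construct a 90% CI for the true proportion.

p̂ = 0.448. CI = p̂ ± z*√(p̂(1-p̂)/n) = (0.404, 0.492)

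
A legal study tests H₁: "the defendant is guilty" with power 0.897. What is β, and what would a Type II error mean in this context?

β = 1 - power = 1 - 0.897 = 0.103. A Type II error is failing to reject H₀ when H₀ is false (false negative) — here, failing to conclude that the defendant is guilty when in fact it is true. Consequence: acquitting a guilty person.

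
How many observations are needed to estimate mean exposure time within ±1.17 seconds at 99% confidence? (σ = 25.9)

n = (z*σ/E)² = (2.576×25.9/1.17)² = 3251.8 → n = 3252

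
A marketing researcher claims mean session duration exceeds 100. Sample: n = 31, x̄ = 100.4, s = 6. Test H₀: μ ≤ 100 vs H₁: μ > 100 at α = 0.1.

t = (100.4 - 100)/(6/√31) = 0.371, df = 30. Critical t = 1.31. Fail to reject H₀.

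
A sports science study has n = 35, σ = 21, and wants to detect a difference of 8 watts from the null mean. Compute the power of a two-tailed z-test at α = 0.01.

SE = σ/√n = 21/√35 = 3.55. Non-centrality λ = d/SE = 8/3.55 = 2.254. Power ≈ Φ(λ - z_{α/2}) = Φ(2.254 - 2.576) = Φ(-0.322) = 0.374.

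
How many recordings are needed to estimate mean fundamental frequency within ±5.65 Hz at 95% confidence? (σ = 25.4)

n = (z*σ/E)² = (1.96×25.4/5.65)² = 77.6 → n = 78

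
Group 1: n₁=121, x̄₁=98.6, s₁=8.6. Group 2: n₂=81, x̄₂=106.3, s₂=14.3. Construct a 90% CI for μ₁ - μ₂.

Difference = -7.7. SE = √(8.6²/121 + 14.3²/81) = 1.771. CI = (-10.61, -4.79)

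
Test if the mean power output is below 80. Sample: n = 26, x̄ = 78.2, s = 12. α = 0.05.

t = (78.2 - 80)/(12/√26) = -0.765, df = 25. Critical t = -1.708. Fail to reject H₀.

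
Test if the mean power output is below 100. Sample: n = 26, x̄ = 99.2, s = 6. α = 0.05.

t = (99.2 - 100)/(6/√26) = -0.68, df = 25. Critical t = -1.708. Fail to reject H₀.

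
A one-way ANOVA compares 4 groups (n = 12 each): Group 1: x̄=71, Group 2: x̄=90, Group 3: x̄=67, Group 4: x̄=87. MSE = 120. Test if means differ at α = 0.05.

Grand mean = 78.75. SS_between = 4713.0, MS_between = 1571.0. F = 13.092, F_crit ≈ 2.816. Reject H₀.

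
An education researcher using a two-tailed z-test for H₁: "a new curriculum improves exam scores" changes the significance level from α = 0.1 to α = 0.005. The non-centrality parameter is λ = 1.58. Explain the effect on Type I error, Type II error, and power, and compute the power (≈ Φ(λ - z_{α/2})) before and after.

Decreasing α from 0.1 to 0.005:
• Type I error rate decreases (α is the Type I rate by definition).
• Critical value moves from z_{α/2} = 1.645 to 2.807, so power = Φ(λ - z_{α/2}) goes from Φ(1.58 - 1.645) = 0.474 to Φ(1.58 - 2.807) = 0.11.
• Type II error rate β = 1 - power therefore increases (0.526 → 0.89).
Appropriate when false positives are costly — here, adopting a curriculum that gives no real benefit — disruption for nothing.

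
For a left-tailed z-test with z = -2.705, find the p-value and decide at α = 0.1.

p = P(Z < -2.705) = Φ(-2.705) ≈ 0.0034. Since p < 0.1, reject H₀ (significant) at α = 0.1.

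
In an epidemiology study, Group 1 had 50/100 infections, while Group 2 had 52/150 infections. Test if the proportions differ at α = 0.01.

p̂₁ = 0.5, p̂₂ = 0.347, pooled p̂ = 0.408. z = 2.417. Critical: ±2.576. Fail to reject H₀.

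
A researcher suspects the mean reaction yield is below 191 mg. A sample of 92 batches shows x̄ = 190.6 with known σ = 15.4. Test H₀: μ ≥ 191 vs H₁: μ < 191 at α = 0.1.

z = -0.249. Critical value: -1.28. Fail to reject H₀.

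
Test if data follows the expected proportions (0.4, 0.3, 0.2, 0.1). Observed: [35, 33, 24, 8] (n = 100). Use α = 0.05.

Expected: [40.0, 30.0, 20.0, 10.0]. χ² = 2.125. df = 3, critical = 7.815. Fail to reject H₀.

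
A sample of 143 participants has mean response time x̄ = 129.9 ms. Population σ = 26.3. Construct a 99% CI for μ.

CI = x̄ ± z*(σ/√n) = 129.9 ± 2.576(26.3/√143) = 129.9 ± 5.67 = (124.23, 135.57)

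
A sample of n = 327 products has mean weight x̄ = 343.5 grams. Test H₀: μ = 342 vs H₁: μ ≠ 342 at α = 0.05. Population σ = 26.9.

z = (x̄ - μ₀)/(σ/√n) = (343.5 - 342)/(26.9/√327) = 1.008. Critical value: ±1.96. Since |1.008| ≤ 1.96, Fail to reject H₀.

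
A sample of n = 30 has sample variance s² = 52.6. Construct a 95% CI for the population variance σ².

df = 29. χ²_{0.025} = 45.722, χ²_{0.975} = 16.047. CI for σ² = ((n-1)s²/χ²_{α/2}, (n-1)s²/χ²_{1-α/2}) = (29·52.6/45.722, 29·52.6/16.047) = (33.36, 95.06)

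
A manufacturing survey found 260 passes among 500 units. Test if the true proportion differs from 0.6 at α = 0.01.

p̂ = 0.52, p₀ = 0.6. z = (p̂ - p₀)/√(p₀(1-p₀)/n) = -3.651. Critical: ±2.576. Reject H₀.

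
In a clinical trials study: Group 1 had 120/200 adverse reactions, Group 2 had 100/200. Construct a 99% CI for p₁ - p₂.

p̂₁ = 0.6, p̂₂ = 0.5. Difference = 0.1. CI = (-0.028, 0.228)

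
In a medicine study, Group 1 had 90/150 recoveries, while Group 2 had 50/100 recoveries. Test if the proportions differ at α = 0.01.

p̂₁ = 0.6, p̂₂ = 0.5, pooled p̂ = 0.56. z = 1.56. Critical: ±2.576. Fail to reject H₀.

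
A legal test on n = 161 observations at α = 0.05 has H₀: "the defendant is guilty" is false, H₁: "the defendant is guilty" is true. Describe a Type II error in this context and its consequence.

Type II error: failing to reject H₀ when it is false — concluding that the defendant is guilty is not supported when in fact it is. Consequence: acquitting a guilty person.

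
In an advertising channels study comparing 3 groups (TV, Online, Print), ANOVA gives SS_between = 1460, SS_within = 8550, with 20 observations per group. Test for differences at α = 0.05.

df_between = 2, df_within = 57. F = MS_between/MS_within = 730.0/150.0 = 4.867. F_crit ≈ 3.159. Reject H₀. At least one mean differs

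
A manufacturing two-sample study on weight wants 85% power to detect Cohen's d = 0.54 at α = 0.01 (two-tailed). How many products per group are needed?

z_{α/2} = 2.576, z_β = Φ⁻¹(0.85) = 1.036. For medium effect (d = 0.54): n per group = 2(z_{α/2} + z_β)²/d² = 2(2.576 + 1.036)²/0.54² = 89.5 → 90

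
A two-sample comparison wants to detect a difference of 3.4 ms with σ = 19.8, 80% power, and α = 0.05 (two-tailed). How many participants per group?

n per group = 2(z_α/2 + z_β)²σ²/d² = 2×(1.96 + 0.84)²×19.8²/3.4² = 531.8 → n = 532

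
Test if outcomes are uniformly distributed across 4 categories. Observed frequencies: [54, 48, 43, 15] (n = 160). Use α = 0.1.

Expected = 40 each. χ² = Σ(O-E)²/E = 22.35. df = 3, critical value = 6.251. Reject H₀.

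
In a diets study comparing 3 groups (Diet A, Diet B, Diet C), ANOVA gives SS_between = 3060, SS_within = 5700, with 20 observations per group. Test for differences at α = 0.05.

df_between = 2, df_within = 57. F = MS_between/MS_within = 1530.0/100.0 = 15.3. F_crit ≈ 3.159. Reject H₀. At least one mean differs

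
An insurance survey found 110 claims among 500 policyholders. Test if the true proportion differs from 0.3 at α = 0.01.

p̂ = 0.22, p₀ = 0.3. z = (p̂ - p₀)/√(p₀(1-p₀)/n) = -3.904. Critical: ±2.576. Reject H₀.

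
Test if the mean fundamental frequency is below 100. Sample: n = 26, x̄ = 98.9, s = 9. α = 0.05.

t = (98.9 - 100)/(9/√26) = -0.623, df = 25. Critical t = -1.708. Fail to reject H₀.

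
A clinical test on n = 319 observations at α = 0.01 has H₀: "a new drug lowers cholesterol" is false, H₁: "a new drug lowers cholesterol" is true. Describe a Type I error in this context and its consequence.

Type I error: rejecting H₀ when it is true — concluding that a new drug lowers cholesterol when in fact it is not. Consequence: approving an ineffective drug — patients take a useless medication and may skip effective alternatives.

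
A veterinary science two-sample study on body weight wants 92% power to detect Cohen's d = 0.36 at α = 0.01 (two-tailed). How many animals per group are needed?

z_{α/2} = 2.576, z_β = Φ⁻¹(0.92) = 1.405. For small effect (d = 0.36): n per group = 2(z_{α/2} + z_β)²/d² = 2(2.576 + 1.405)²/0.36² = 244.6 → 245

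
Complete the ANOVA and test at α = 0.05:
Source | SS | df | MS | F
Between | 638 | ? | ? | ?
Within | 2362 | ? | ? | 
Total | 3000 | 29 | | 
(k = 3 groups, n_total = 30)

df_between = 2, df_within = 27. MS_between = 319.0, MS_within = 87.48. F = 3.646, F_crit ≈ 3.354. Reject H₀.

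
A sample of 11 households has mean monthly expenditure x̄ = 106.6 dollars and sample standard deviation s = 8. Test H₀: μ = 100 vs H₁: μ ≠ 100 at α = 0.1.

t = (x̄ - μ₀)/(s/√n) = (106.6 - 100)/(8/√11) = 2.736. df = 10, critical t = ±1.812. Reject H₀.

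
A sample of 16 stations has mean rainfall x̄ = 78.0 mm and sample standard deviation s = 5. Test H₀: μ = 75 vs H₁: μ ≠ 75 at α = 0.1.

t = (x̄ - μ₀)/(s/√n) = (78.0 - 75)/(5/√16) = 2.4. df = 15, critical t = ±1.753. Reject H₀.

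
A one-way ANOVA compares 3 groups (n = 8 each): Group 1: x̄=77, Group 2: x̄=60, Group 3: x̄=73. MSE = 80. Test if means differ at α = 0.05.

Grand mean = 70.0. SS_between = 1264.0, MS_between = 632.0. F = 7.9, F_crit ≈ 3.467. Reject H₀.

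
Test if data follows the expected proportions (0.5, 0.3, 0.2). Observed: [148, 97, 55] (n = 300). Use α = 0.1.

Expected: [150.0, 90.0, 60.0]. χ² = 0.988. df = 2, critical = 4.605. Fail to reject H₀.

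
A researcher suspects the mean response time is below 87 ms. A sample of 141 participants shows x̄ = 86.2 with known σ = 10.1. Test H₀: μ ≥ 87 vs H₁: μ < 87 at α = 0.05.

z = -0.941. Critical value: -1.645. Fail to reject H₀.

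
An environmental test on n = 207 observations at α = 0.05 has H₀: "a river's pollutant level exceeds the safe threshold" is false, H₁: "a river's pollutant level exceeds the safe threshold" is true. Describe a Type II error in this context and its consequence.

Type II error: failing to reject H₀ when it is false — concluding that a river's pollutant level exceeds the safe threshold is not supported when in fact it is. Consequence: allowing unsafe pollution to continue.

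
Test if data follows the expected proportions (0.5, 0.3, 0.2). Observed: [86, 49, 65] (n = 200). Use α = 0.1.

Expected: [100.0, 60.0, 40.0]. χ² = 19.602. df = 2, critical = 4.605. Reject H₀.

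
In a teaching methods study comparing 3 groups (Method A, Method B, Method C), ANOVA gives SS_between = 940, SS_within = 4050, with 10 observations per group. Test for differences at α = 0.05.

df_between = 2, df_within = 27. F = MS_between/MS_within = 470.0/150.0 = 3.133. F_crit ≈ 3.354. Fail to reject H₀.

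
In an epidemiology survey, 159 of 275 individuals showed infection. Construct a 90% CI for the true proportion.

p̂ = 0.578. CI = p̂ ± z*√(p̂(1-p̂)/n) = (0.529, 0.627)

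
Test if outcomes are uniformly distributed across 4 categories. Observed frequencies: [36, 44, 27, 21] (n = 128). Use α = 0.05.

Expected = 32 each. χ² = Σ(O-E)²/E = 9.562. df = 3, critical value = 7.815. Reject H₀.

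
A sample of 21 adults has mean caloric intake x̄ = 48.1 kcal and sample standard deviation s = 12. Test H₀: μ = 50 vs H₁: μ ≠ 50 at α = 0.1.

t = (x̄ - μ₀)/(s/√n) = (48.1 - 50)/(12/√21) = -0.726. df = 20, critical t = ±1.725. Fail to reject H₀.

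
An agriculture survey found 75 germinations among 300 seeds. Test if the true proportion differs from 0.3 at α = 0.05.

p̂ = 0.25, p₀ = 0.3. z = (p̂ - p₀)/√(p₀(1-p₀)/n) = -1.89. Critical: ±1.96. Fail to reject H₀.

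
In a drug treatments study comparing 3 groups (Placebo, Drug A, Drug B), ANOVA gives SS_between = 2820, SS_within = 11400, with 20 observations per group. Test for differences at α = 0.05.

df_between = 2, df_within = 57. F = MS_between/MS_within = 1410.0/200.0 = 7.05. F_crit ≈ 3.159. Reject H₀. At least one mean differs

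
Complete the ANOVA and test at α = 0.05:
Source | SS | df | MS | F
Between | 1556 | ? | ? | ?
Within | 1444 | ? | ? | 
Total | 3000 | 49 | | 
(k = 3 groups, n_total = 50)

df_between = 2, df_within = 47. MS_between = 778.0, MS_within = 30.72. F = 25.323, F_crit ≈ 3.195. Reject H₀.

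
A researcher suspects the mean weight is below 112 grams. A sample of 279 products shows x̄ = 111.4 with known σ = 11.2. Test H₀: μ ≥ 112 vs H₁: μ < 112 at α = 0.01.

z = -0.895. Critical value: -2.33. Fail to reject H₀.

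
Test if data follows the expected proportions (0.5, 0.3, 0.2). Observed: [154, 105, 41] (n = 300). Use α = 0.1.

Expected: [150.0, 90.0, 60.0]. χ² = 8.623. df = 2, critical = 4.605. Reject H₀.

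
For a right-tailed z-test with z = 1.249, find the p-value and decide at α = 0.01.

p = P(Z > 1.249) = 1 - Φ(1.249) ≈ 0.1058. Since p ≥ 0.01, fail to reject H₀ (not significant) at α = 0.01.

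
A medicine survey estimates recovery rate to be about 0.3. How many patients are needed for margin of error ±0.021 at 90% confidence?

n = z²p(1-p)/E² = 1.645²×0.3×0.7/0.021² = 1288.6 → n = 1289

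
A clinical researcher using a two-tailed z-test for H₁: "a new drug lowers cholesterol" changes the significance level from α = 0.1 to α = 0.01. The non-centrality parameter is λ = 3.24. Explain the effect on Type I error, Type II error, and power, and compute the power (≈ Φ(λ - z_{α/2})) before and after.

Decreasing α from 0.1 to 0.01:
• Type I error rate decreases (α is the Type I rate by definition).
• Critical value moves from z_{α/2} = 1.645 to 2.576, so power = Φ(λ - z_{α/2}) goes from Φ(3.24 - 1.645) = 0.945 to Φ(3.24 - 2.576) = 0.747.
• Type II error rate β = 1 - power therefore increases (0.055 → 0.253).
Appropriate when false positives are costly — here, approving an ineffective drug — patients take a useless medication and may skip effective alternatives.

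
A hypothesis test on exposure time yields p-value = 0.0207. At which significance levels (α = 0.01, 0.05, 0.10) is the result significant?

p = 0.0207. Significant at: α = 0.05, 0.1.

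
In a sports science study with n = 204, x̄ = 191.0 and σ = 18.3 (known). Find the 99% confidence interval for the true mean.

CI = x̄ ± z*(σ/√n) = 191.0 ± 2.576(18.3/√204) = 191.0 ± 3.3 = (187.7, 194.3)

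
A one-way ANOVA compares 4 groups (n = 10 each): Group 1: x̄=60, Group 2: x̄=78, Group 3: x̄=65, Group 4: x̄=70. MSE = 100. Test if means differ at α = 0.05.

Grand mean = 68.25. SS_between = 1767.5, MS_between = 589.17. F = 5.892, F_crit ≈ 2.866. Reject H₀.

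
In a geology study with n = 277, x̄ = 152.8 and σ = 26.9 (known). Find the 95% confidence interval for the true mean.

CI = x̄ ± z*(σ/√n) = 152.8 ± 1.96(26.9/√277) = 152.8 ± 3.17 = (149.63, 155.97)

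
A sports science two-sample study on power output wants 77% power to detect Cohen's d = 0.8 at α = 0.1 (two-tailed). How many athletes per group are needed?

z_{α/2} = 1.645, z_β = Φ⁻¹(0.77) = 0.739. For large effect (d = 0.8): n per group = 2(z_{α/2} + z_β)²/d² = 2(1.645 + 0.739)²/0.8² = 17.8 → 18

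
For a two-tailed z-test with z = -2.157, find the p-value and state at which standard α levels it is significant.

p = 2·P(Z > |-2.157|) = 2·(1 - Φ(2.157)) ≈ 0.031. Significant at α = 0.1; Significant at α = 0.05.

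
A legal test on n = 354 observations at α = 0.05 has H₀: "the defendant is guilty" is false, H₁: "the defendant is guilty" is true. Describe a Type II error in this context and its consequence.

Type II error: failing to reject H₀ when it is false — concluding that the defendant is guilty is not supported when in fact it is. Consequence: acquitting a guilty person.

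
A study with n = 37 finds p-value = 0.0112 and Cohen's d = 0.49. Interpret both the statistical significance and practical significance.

Statistically significant (p = 0.0112 < 0.05). Cohen's d = 0.49 indicates a small effect size. Both statistical and practical significance should be considered.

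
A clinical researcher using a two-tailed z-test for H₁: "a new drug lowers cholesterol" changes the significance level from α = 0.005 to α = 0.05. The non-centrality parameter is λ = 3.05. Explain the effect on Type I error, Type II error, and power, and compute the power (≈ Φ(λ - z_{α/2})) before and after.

Increasing α from 0.005 to 0.05:
• Type I error rate increases (α is the Type I rate by definition).
• Critical value moves from z_{α/2} = 2.807 to 1.96, so power = Φ(λ - z_{α/2}) goes from Φ(3.05 - 2.807) = 0.596 to Φ(3.05 - 1.96) = 0.862.
• Type II error rate β = 1 - power therefore decreases (0.404 → 0.138).
Appropriate when false negatives are costly — here, shelving an effective drug — patients miss out on a treatment that would have helped.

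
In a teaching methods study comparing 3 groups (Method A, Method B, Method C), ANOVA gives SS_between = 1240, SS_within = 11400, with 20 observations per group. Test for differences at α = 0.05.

df_between = 2, df_within = 57. F = MS_between/MS_within = 620.0/200.0 = 3.1. F_crit ≈ 3.159. Fail to reject H₀.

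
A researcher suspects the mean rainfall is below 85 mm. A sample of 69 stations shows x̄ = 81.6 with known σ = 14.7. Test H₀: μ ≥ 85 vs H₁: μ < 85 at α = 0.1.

z = -1.921. Critical value: -1.28. Reject H₀.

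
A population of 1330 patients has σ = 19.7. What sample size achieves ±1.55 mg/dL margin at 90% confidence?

Without FPC: n₀ = (1.645×19.7/1.55)² = 437.12. With FPC: n = n₀N/(n₀+N-1) = 329.2 → n = 330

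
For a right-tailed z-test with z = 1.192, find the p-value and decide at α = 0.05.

p = P(Z > 1.192) = 1 - Φ(1.192) ≈ 0.1166. Since p ≥ 0.05, fail to reject H₀ (not significant) at α = 0.05.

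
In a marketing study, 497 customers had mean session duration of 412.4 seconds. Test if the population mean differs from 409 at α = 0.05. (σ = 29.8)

z = (x̄ - μ₀)/(σ/√n) = (412.4 - 409)/(29.8/√497) = 2.544. Critical value: ±1.96. Since |2.544| > 1.96, Reject H₀.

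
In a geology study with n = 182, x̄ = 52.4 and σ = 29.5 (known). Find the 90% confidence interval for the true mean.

CI = x̄ ± z*(σ/√n) = 52.4 ± 1.645(29.5/√182) = 52.4 ± 3.6 = (48.8, 56.0)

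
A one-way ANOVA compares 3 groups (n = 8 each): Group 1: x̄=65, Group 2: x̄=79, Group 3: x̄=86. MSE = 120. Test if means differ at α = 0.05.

Grand mean = 76.67. SS_between = 1829.33, MS_between = 914.67. F = 7.622, F_crit ≈ 3.467. Reject H₀.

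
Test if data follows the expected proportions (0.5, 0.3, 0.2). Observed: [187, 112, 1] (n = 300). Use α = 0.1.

Expected: [150.0, 90.0, 60.0]. χ² = 72.521. df = 2, critical = 4.605. Reject H₀.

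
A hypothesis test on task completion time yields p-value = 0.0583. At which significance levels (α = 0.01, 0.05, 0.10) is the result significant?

p = 0.0583. Significant at: α = 0.1.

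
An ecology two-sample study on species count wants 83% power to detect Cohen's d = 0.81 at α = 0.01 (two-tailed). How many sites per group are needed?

z_{α/2} = 2.576, z_β = Φ⁻¹(0.83) = 0.954. For large effect (d = 0.81): n per group = 2(z_{α/2} + z_β)²/d² = 2(2.576 + 0.954)²/0.81² = 38.0 → 38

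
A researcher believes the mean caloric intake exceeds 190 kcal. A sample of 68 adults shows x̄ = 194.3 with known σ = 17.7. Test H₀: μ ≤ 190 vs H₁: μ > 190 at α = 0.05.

z = 2.003. Critical value: 1.645. Reject H₀.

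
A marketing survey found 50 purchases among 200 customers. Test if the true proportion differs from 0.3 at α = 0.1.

p̂ = 0.25, p₀ = 0.3. z = (p̂ - p₀)/√(p₀(1-p₀)/n) = -1.543. Critical: ±1.645. Fail to reject H₀.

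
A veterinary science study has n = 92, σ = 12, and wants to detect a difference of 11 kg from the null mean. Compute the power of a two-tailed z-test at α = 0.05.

SE = σ/√n = 12/√92 = 1.251. Non-centrality λ = d/SE = 11/1.251 = 8.792. Power ≈ Φ(λ - z_{α/2}) = Φ(8.792 - 1.96) = Φ(6.832) = 1.0.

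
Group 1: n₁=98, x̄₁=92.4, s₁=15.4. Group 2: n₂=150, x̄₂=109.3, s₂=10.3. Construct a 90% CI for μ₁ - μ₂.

Difference = -16.9. SE = √(15.4²/98 + 10.3²/150) = 1.768. CI = (-19.81, -13.99)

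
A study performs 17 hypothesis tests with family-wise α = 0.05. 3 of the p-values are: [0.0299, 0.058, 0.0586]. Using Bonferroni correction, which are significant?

Bonferroni α = 0.05/17 = 0.00294. None of the given p-values are significant.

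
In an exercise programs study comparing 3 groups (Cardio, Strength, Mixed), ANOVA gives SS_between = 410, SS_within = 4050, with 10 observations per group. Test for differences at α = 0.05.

df_between = 2, df_within = 27. F = MS_between/MS_within = 205.0/150.0 = 1.367. F_crit ≈ 3.354. Fail to reject H₀.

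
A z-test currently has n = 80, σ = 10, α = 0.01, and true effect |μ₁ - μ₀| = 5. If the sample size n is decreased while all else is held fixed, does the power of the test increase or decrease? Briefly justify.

Power decreases: a smaller n inflates the standard error σ/√n, pulling the sampling distribution under H₁ back toward the critical value.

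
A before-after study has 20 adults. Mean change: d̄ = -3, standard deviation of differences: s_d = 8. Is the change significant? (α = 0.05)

t = d̄/(s_d/√n) = -3/(8/√20) = -1.677. df = 19, critical t = ±2.093. Fail to reject H₀.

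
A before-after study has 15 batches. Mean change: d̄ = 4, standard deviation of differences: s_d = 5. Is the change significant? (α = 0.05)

t = d̄/(s_d/√n) = 4/(5/√15) = 3.098. df = 14, critical t = ±2.145. Reject H₀.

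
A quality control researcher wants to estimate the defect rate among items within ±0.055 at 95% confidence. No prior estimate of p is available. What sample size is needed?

Conservative approach: use p = 0.5 (maximizes p(1-p) = 0.25). n = z²(0.25)/E² = 1.96²×0.25/0.055² = 317.5 → n = 318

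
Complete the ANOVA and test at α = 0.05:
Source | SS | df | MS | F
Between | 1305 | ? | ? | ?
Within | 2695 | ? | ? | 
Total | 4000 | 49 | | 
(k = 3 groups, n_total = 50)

df_between = 2, df_within = 47. MS_between = 652.5, MS_within = 57.34. F = 11.379, F_crit ≈ 3.195. Reject H₀.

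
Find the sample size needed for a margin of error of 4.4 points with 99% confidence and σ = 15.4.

n = (z*σ/E)² = (2.576×15.4/4.4)² = 81.3 → n = 82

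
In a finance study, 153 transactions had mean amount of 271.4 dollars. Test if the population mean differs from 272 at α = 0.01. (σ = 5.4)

z = (x̄ - μ₀)/(σ/√n) = (271.4 - 272)/(5.4/√153) = -1.374. Critical value: ±2.576. Since |-1.374| ≤ 2.576, Fail to reject H₀.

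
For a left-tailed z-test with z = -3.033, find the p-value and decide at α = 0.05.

p = P(Z < -3.033) = Φ(-3.033) ≈ 0.0012. Since p < 0.05, reject H₀ (significant) at α = 0.05.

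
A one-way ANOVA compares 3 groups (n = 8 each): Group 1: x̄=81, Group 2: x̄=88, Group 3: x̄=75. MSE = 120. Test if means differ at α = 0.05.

Grand mean = 81.33. SS_between = 677.33, MS_between = 338.67. F = 2.822, F_crit ≈ 3.467. Fail to reject H₀.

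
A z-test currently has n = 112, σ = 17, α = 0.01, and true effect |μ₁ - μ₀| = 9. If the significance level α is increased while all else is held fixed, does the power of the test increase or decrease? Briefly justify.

Power increases: a larger α lowers the critical value, so more of the H₁ sampling distribution falls in the rejection region.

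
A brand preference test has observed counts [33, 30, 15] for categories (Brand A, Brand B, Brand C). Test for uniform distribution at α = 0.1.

Expected = 26 each. χ² = Σ(O-E)²/E = 7.154. df = 2, critical value = 4.605. Reject H₀.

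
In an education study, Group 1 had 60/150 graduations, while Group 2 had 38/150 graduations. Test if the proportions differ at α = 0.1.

p̂₁ = 0.4, p̂₂ = 0.253, pooled p̂ = 0.327. z = 2.708. Critical: ±1.645. Reject H₀.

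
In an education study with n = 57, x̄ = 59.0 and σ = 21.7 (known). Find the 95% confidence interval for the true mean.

CI = x̄ ± z*(σ/√n) = 59.0 ± 1.96(21.7/√57) = 59.0 ± 5.63 = (53.37, 64.63)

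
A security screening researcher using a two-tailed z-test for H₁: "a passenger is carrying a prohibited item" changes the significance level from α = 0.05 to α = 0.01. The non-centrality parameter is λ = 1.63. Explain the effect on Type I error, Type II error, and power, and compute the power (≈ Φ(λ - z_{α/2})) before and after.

Decreasing α from 0.05 to 0.01:
• Type I error rate decreases (α is the Type I rate by definition).
• Critical value moves from z_{α/2} = 1.96 to 2.576, so power = Φ(λ - z_{α/2}) goes from Φ(1.63 - 1.96) = 0.371 to Φ(1.63 - 2.576) = 0.172.
• Type II error rate β = 1 - power therefore increases (0.629 → 0.828).
Appropriate when false positives are costly — here, detaining an innocent passenger — delay and inconvenience.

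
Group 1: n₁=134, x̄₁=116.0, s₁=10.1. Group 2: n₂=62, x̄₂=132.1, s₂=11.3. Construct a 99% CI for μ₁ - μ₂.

Difference = -16.1. SE = √(10.1²/134 + 11.3²/62) = 1.68. CI = (-20.43, -11.77)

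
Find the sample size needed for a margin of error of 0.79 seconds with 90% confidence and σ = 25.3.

n = (z*σ/E)² = (1.645×25.3/0.79)² = 2775.4 → n = 2776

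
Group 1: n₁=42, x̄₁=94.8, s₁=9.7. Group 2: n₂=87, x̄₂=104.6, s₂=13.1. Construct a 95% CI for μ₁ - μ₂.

Difference = -9.8. SE = √(9.7²/42 + 13.1²/87) = 2.053. CI = (-13.82, -5.78)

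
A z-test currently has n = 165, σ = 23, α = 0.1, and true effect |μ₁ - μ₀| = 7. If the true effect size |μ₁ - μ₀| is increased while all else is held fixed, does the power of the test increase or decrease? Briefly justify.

Power increases: a larger true effect increases the non-centrality λ = |μ₁ - μ₀|/(σ/√n).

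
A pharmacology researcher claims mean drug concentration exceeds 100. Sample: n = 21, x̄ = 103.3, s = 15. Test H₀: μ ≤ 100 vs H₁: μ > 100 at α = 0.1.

t = (103.3 - 100)/(15/√21) = 1.008, df = 20. Critical t = 1.325. Fail to reject H₀.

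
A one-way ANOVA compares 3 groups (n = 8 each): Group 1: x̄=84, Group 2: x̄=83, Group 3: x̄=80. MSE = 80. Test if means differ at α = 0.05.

Grand mean = 82.33. SS_between = 69.33, MS_between = 34.67. F = 0.433, F_crit ≈ 3.467. Fail to reject H₀.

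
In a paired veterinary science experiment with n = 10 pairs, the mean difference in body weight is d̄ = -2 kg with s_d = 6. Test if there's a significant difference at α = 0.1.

t = d̄/(s_d/√n) = -2/(6/√10) = -1.054. df = 9, critical t = ±1.833. Fail to reject H₀.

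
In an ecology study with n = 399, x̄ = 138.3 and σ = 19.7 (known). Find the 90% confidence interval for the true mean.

CI = x̄ ± z*(σ/√n) = 138.3 ± 1.645(19.7/√399) = 138.3 ± 1.62 = (136.68, 139.92)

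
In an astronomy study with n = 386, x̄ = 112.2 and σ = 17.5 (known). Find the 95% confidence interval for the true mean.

CI = x̄ ± z*(σ/√n) = 112.2 ± 1.96(17.5/√386) = 112.2 ± 1.75 = (110.45, 113.95)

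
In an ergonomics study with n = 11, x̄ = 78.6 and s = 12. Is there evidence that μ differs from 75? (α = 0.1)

t = (x̄ - μ₀)/(s/√n) = (78.6 - 75)/(12/√11) = 0.995. df = 10, critical t = ±1.812. Fail to reject H₀.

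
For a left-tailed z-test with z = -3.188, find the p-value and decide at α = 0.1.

p = P(Z < -3.188) = Φ(-3.188) ≈ 0.0007. Since p < 0.1, reject H₀ (significant) at α = 0.1.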